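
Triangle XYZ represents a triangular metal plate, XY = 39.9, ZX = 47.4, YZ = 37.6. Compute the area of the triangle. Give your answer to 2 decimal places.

area ≈ 725.72

Semiperimeter s = (37.6 + 47.4 + 39.9)/2 = 62.45.
Heron's formula: area = √(62.45·24.85·15.05·22.55) ≈ 725.72.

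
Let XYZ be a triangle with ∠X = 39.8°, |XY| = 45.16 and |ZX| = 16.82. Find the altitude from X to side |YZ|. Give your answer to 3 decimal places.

14.306

By the law of cosines, |YZ|² = |ZX|² + |XY|² − 2·|ZX|·|XY|·cos X = 1155.2, so |YZ| ≈ 33.988.
Area = ½·|ZX|·|XY|·sin X ≈ 243.11.
The altitude from X has length 2·area/|YZ| ≈ 14.306.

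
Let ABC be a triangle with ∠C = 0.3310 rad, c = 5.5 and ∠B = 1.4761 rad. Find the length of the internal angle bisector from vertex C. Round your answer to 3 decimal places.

16.421

The third angle is ∠A = π − ∠B − ∠C = 1.3345 rad.
Law of sines: a = c·sin A/sin C ≈ 16.453.
Law of sines: b = c·sin B/sin C ≈ 16.848.
The bisector from C has length 2·a·b·cos(∠C/2)/(a+b) ≈ 16.421.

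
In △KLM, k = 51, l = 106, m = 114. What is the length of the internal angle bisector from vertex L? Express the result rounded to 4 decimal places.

By the law of cosines, cos L = (m² + k² − l²) / (2·m·k) ≈ 0.37504, so ∠L ≈ 67.97°.
The bisector from L has length 2·m·k·cos(∠L/2)/(m+k) ≈ 58.434.

58.4338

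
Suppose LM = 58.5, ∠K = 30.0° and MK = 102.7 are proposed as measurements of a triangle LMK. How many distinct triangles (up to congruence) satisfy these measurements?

MK·sin K = 102.7·sin(30.0°) ≈ 51.35.
Since MK sin K < LM < MK (51.35 < 58.5 < 102.7), two triangles exist.

2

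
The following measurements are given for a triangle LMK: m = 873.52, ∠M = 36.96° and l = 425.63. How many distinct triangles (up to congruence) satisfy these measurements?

l·sin M = 425.63·sin(36.96°) ≈ 255.9.
Since m ≥ l, exactly one triangle exists.

1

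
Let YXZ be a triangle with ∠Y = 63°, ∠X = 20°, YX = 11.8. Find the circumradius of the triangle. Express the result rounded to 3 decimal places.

The third angle is ∠Z = 180° − ∠Y − ∠X = 97.00°.
Law of sines: XZ = YX·sin Y/sin Z ≈ 10.593.
Law of sines: ZY = YX·sin X/sin Z ≈ 4.0661.
Circumradius = YX/(2 sin Z) ≈ 5.9443.

R ≈ 5.944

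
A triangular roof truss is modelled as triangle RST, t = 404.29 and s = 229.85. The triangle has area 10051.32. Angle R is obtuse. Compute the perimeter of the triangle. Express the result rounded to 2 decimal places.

From area = ½·s·t·sin R, we get sin R = 2·area/(s·t) ≈ 0.21633.
Taking the obtuse solution, ∠R ≈ 167.51°.
Law of cosines then gives r ≈ 630.66.
Perimeter = 630.66 + 229.85 + 404.29 = 1264.8.

perimeter ≈ 1264.80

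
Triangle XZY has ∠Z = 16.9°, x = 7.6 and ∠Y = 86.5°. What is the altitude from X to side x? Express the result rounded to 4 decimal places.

The third angle is ∠X = 180° − ∠Z − ∠Y = 76.60°.
Law of sines: z = x·sin Z/sin X ≈ 2.2712.
Law of sines: y = x·sin Y/sin X ≈ 7.7981.
Area = ½·x·z·sin Y ≈ 8.6143.
The altitude from X has length 2·area/x ≈ 2.2669.

2.2669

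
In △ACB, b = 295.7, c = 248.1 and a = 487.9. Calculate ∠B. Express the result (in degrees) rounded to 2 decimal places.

∠B ≈ 28.79°

By the law of cosines, cos B = (a² + c² − b²) / (2·a·c) ≈ 0.87635, so ∠B ≈ 28.79°.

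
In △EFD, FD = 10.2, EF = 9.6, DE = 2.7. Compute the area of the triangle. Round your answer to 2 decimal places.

12.91

Semiperimeter s = (10.2 + 2.7 + 9.6)/2 = 11.25.
Heron's formula: area = √(11.25·1.05·8.55·1.65) ≈ 12.909.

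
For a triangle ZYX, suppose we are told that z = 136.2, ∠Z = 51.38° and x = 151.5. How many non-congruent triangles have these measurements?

x·sin Z = 151.5·sin(51.38°) ≈ 118.4.
Since x sin Z < z < x (118.4 < 136.2 < 151.5), two triangles exist.

2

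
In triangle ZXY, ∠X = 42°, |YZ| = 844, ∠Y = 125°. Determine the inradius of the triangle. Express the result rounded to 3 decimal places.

r ≈ 90.778

The third angle is ∠Z = 180° − ∠X − ∠Y = 13.00°.
Law of sines: |XY| = |YZ|·sin Z/sin X ≈ 283.74.
Law of sines: |ZX| = |YZ|·sin Y/sin X ≈ 1033.2.
Area = ½·|YZ|·|XY|·sin Y ≈ 98084.
Semiperimeter s = (283.74+844+1033.2)/2 = 1080.5.
Inradius = area/s = 98084/1080.5 ≈ 90.778.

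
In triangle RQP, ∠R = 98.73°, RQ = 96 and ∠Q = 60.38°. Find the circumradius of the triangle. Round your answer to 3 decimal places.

134.614

The third angle is ∠P = 180° − ∠R − ∠Q = 20.89°.
Law of sines: QP = RQ·sin R/sin P ≈ 266.11.
Law of sines: PR = RQ·sin Q/sin P ≈ 234.05.
Circumradius = RQ/(2 sin P) ≈ 134.61.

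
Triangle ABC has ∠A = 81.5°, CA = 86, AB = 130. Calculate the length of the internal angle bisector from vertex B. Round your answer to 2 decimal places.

130.35

By the law of cosines, BC² = CA² + AB² − 2·CA·AB·cos A = 20991, so BC ≈ 144.88.
Law of cosines again: cos B = (AB² + BC² − CA²)/(2·AB·BC) ≈ 0.80954, so ∠B ≈ 35.95°.
The bisector from B has length 2·AB·BC·cos(∠B/2)/(AB+BC) ≈ 130.35.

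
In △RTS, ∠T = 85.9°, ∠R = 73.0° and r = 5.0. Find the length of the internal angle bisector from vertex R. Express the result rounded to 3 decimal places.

t_R ≈ 2.224

The third angle is ∠S = 180° − ∠R − ∠T = 21.10°.
Law of sines: t = r·sin T/sin R ≈ 5.2151.
Law of sines: s = r·sin S/sin R ≈ 1.8822.
The bisector from R has length 2·t·s·cos(∠R/2)/(t+s) ≈ 2.2236.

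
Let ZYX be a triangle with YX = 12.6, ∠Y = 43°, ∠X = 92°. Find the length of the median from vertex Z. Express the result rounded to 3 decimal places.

The third angle is ∠Z = 180° − ∠Y − ∠X = 45.00°.
Law of sines: XZ = YX·sin Y/sin Z ≈ 12.153.
Law of sines: ZY = YX·sin X/sin Z ≈ 17.808.
Median from Z: ½√(2·XZ² + 2·ZY² − YX²) ≈ 13.882.

m_Z ≈ 13.882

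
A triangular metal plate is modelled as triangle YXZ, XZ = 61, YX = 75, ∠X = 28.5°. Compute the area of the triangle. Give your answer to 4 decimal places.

Area = ½·YX·XZ·sin X ≈ 1091.5.

area ≈ 1091.5007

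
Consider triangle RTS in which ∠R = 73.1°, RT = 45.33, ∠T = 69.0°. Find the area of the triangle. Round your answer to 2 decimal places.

area ≈ 1494.00

The third angle is ∠S = 180° − ∠R − ∠T = 37.90°.
Law of sines: TS = RT·sin R/sin S ≈ 70.606.
Law of sines: SR = RT·sin T/sin S ≈ 68.892.
Area = ½·RT·TS·sin T ≈ 1494.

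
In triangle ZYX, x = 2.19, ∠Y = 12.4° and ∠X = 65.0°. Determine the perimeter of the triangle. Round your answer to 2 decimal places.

The third angle is ∠Z = 180° − ∠Y − ∠X = 102.60°.
Law of sines: z = x·sin Z/sin X ≈ 2.3582.
Law of sines: y = x·sin Y/sin X ≈ 0.51889.
Semiperimeter s = (2.3582+0.51889+2.19)/2 = 2.5335.
Perimeter = 2.3582 + 0.51889 + 2.19 = 5.0671.

5.07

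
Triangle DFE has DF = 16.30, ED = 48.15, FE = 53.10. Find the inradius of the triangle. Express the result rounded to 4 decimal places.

r ≈ 6.6011

Semiperimeter s = (53.1 + 48.15 + 16.3)/2 = 58.775.
Heron's formula: area = √(58.775·5.675·10.625·42.475) ≈ 387.98.
Inradius = area/s = 387.98/58.775 ≈ 6.6011.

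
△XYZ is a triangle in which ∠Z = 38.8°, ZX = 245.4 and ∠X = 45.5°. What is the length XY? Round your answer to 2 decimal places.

154.53

The third angle is ∠Y = 180° − ∠Z − ∠X = 95.70°.
Law of sines: XY = ZX·sin Z/sin Y ≈ 154.53.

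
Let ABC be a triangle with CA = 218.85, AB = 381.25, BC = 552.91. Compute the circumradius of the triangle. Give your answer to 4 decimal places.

By the law of cosines, cos A = (CA² + AB² − BC²) / (2·CA·AB) ≈ -0.67394, so ∠A ≈ 132.37°.
Circumradius = BC/(2 sin A) ≈ 374.2.

374.2020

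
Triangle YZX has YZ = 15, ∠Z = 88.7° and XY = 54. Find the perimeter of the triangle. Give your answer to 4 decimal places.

121.2163

Law of sines: sin X = YZ·sin Z/XY ≈ 0.27771.
Since XY ≥ YZ, only the acute value applies: ∠X ≈ 16.12°.
Then ∠Y = 180° − ∠Z − ∠X ≈ 75.18°.
Law of sines gives ZX = XY·sin Y/sin Z ≈ 52.216.
Semiperimeter s = (52.216+54+15)/2 = 60.608.
Perimeter = 52.216 + 54 + 15 = 121.22.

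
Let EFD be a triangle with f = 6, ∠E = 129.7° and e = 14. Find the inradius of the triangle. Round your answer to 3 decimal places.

Law of sines: sin F = f·sin E/e ≈ 0.32974.
Since e ≥ f, only the acute value applies: ∠F ≈ 19.25°.
Then ∠D = 180° − ∠E − ∠F ≈ 31.05°.
Law of sines gives d = e·sin D/sin E ≈ 9.3844.
Area = ½·e·f·sin D ≈ 21.661.
Semiperimeter s = (14+6+9.3844)/2 = 14.692.
Inradius = area/s = 21.661/14.692 ≈ 1.4743.

r ≈ 1.474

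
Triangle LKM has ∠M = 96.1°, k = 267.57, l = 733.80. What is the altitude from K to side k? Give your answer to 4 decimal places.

By the law of cosines, m² = l² + k² − 2·l·k·cos M = 6.5178e+05, so m ≈ 807.33.
Area = ½·l·k·sin M ≈ 97616.
The altitude from K has length 2·area/k ≈ 729.65.

729.6452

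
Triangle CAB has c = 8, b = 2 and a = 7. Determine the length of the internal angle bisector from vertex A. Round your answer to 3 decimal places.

By the law of cosines, cos A = (b² + c² − a²) / (2·b·c) ≈ 0.59375, so ∠A ≈ 0.935 rad.
The bisector from A has length 2·b·c·cos(∠A/2)/(b+c) ≈ 2.8566.

2.857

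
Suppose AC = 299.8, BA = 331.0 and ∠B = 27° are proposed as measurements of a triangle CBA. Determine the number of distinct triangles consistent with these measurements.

BA·sin B = 331.0·sin(27°) ≈ 150.3.
Since BA sin B < AC < BA (150.3 < 299.8 < 331.0), two triangles exist.

2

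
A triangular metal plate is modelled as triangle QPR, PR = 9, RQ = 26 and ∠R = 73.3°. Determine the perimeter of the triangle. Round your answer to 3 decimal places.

59.950

By the law of cosines, QP² = PR² + RQ² − 2·PR·RQ·cos R = 622.52, so QP ≈ 24.95.
Semiperimeter s = (9+26+24.95)/2 = 29.975.
Perimeter = 9 + 26 + 24.95 = 59.95.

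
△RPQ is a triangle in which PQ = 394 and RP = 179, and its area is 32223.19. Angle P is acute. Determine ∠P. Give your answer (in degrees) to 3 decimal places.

From area = ½·RP·PQ·sin P, we get sin P = 2·area/(RP·PQ) ≈ 0.91380.
Taking the acute solution, ∠P ≈ 66.04°.

∠P ≈ 66.035°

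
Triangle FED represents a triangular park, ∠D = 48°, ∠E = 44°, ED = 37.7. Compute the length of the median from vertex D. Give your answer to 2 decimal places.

The third angle is ∠F = 180° − ∠E − ∠D = 88.00°.
Law of sines: DF = ED·sin E/sin F ≈ 26.205.
Law of sines: FE = ED·sin D/sin F ≈ 28.034.
Median from D: ½√(2·ED² + 2·DF² − FE²) ≈ 29.283.

29.28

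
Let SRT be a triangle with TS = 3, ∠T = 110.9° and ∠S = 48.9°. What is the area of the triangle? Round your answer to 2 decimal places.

The third angle is ∠R = 180° − ∠T − ∠S = 20.20°.
Law of sines: RT = TS·sin S/sin R ≈ 6.5471.
Law of sines: SR = TS·sin T/sin R ≈ 8.1165.
Area = ½·TS·RT·sin T ≈ 9.1744.

area ≈ 9.17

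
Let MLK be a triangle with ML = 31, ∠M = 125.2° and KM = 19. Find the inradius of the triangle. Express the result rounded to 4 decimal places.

r ≈ 5.0806

By the law of cosines, LK² = KM² + ML² − 2·KM·ML·cos M = 2001, so LK ≈ 44.733.
Area = ½·KM·ML·sin M ≈ 240.65.
Semiperimeter s = (44.733+19+31)/2 = 47.366.
Inradius = area/s = 240.65/47.366 ≈ 5.0806.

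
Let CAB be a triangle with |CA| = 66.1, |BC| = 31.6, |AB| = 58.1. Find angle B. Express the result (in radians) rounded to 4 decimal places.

By the law of cosines, cos B = (|AB|² + |BC|² − |CA|²) / (2·|AB|·|BC|) ≈ 0.00135, so ∠B ≈ 1.569 rad.

1.5694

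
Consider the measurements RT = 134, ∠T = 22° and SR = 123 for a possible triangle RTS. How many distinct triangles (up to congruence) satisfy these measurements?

2

RT·sin T = 134·sin(22°) ≈ 50.2.
Since RT sin T < SR < RT (50.2 < 123 < 134), two triangles exist.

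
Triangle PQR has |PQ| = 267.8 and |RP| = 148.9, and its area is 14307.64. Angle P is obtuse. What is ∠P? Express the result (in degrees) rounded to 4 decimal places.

134.1419

From area = ½·|RP|·|PQ|·sin P, we get sin P = 2·area/(|RP|·|PQ|) ≈ 0.71762.
Taking the obtuse solution, ∠P ≈ 134.14°.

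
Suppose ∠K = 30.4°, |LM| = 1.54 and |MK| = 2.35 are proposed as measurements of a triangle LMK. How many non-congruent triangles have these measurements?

|MK|·sin K = 2.35·sin(30.4°) ≈ 1.189.
Since |MK| sin K < |LM| < |MK| (1.189 < 1.54 < 2.35), two triangles exist.

2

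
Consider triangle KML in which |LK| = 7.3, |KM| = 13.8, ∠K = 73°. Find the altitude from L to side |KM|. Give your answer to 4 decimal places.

By the law of cosines, |ML|² = |LK|² + |KM|² − 2·|LK|·|KM|·cos K = 184.82, so |ML| ≈ 13.595.
Area = ½·|LK|·|KM|·sin K ≈ 48.169.
The altitude from L has length 2·area/|KM| ≈ 6.981.

6.9810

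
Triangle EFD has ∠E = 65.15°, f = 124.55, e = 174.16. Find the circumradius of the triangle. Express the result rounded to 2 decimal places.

Law of sines: sin F = f·sin E/e ≈ 0.64893.
Since e ≥ f, only the acute value applies: ∠F ≈ 40.46°.
Then ∠D = 180° − ∠E − ∠F ≈ 74.39°.
Law of sines gives d = e·sin D/sin E ≈ 184.85.
Circumradius = e/(2 sin E) ≈ 95.965.

R ≈ 95.97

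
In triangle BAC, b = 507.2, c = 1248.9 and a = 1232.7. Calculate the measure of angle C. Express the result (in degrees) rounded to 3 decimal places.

∠C ≈ 80.004°

By the law of cosines, cos C = (b² + a² − c²) / (2·b·a) ≈ 0.17358, so ∠C ≈ 80.00°.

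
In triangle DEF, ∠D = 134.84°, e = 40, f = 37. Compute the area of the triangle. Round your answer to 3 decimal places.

Area = ½·e·f·sin D ≈ 524.72.

area ≈ 524.718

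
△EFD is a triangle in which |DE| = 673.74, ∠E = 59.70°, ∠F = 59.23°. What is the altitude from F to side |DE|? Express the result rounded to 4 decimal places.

The third angle is ∠D = 180° − ∠E − ∠F = 61.07°.
Law of sines: |FD| = |DE|·sin E/sin F ≈ 677.01.
Law of sines: |EF| = |DE|·sin D/sin F ≈ 686.27.
Area = ½·|DE|·|FD|·sin D ≈ 1.996e+05.
The altitude from F has length 2·area/|DE| ≈ 592.53.

h_F ≈ 592.5251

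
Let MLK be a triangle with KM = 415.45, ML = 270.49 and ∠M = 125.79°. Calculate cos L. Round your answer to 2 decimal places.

By the law of cosines, LK² = KM² + ML² − 2·KM·ML·cos M = 3.772e+05, so LK ≈ 614.17.
Law of cosines again: cos L = (ML² + LK² − KM²)/(2·ML·LK) ≈ 0.83601, so ∠L ≈ 33.28°.

cos L ≈ 0.84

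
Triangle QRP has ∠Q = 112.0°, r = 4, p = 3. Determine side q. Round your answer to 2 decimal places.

5.83

By the law of cosines, q² = r² + p² − 2·r·p·cos Q = 33.991, so q ≈ 5.8301.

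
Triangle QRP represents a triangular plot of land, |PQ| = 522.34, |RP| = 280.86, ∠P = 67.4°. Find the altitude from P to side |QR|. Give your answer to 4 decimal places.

277.0613

By the law of cosines, |QR|² = |RP|² + |PQ|² − 2·|RP|·|PQ|·cos P = 2.3897e+05, so |QR| ≈ 488.84.
Area = ½·|RP|·|PQ|·sin P ≈ 67720.
The altitude from P has length 2·area/|QR| ≈ 277.06.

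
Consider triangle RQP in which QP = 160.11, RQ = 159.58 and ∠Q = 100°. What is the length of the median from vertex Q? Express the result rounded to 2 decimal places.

m_Q ≈ 102.75

By the law of cosines, PR² = RQ² + QP² − 2·RQ·QP·cos Q = 59975, so PR ≈ 244.9.
Median from Q: ½√(2·RQ² + 2·QP² − PR²) ≈ 102.75.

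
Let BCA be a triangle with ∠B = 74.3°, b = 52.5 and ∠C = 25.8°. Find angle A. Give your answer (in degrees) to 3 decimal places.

The third angle is ∠A = 180° − ∠B − ∠C = 79.90°.

∠A ≈ 79.900°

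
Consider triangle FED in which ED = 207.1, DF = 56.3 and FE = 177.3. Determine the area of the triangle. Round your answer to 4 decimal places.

Semiperimeter s = (207.1 + 56.3 + 177.3)/2 = 220.35.
Heron's formula: area = √(220.35·13.25·164.05·43.05) ≈ 4540.9.

4540.8710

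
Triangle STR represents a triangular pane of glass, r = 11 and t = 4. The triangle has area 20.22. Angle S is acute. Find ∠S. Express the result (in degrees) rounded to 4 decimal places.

From area = ½·t·r·sin S, we get sin S = 2·area/(t·r) ≈ 0.91909.
Taking the acute solution, ∠S ≈ 66.79°.

∠S ≈ 66.7935°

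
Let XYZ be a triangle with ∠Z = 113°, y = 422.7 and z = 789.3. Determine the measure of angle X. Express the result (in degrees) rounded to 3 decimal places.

Law of sines: sin Y = y·sin Z/z ≈ 0.49297.
Since z ≥ y, only the acute value applies: ∠Y ≈ 29.54°.
Then ∠X = 180° − ∠Z − ∠Y ≈ 37.46°.

∠X ≈ 37.464°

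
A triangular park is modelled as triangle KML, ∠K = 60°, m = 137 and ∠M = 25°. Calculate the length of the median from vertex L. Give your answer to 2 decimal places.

150.73

The third angle is ∠L = 180° − ∠K − ∠M = 95.00°.
Law of sines: k = m·sin K/sin M ≈ 280.74.
Law of sines: l = m·sin L/sin M ≈ 322.94.
Median from L: ½√(2·k² + 2·m² − l²) ≈ 150.73.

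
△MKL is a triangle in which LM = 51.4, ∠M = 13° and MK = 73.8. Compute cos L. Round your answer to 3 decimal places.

cos L ≈ -0.777

By the law of cosines, KL² = LM² + MK² − 2·LM·MK·cos M = 696.21, so KL ≈ 26.386.
Law of cosines again: cos L = (KL² + LM² − MK²)/(2·KL·LM) ≈ -0.77726, so ∠L ≈ 141.01°.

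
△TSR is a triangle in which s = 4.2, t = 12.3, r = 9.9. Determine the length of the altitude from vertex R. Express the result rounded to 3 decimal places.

3.795

Semiperimeter p = (12.3 + 4.2 + 9.9)/2 = 13.2.
Heron's formula: area = √(13.2·0.9·9·3.3) ≈ 18.784.
The altitude from R has length 2·area/r ≈ 3.7947.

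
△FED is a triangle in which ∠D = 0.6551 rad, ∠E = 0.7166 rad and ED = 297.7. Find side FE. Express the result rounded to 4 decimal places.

The third angle is ∠F = π − ∠E − ∠D = 1.7699 rad.
Law of sines: FE = ED·sin D/sin F ≈ 185.03.

185.0254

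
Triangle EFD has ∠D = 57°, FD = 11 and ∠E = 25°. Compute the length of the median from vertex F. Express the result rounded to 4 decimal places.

The third angle is ∠F = 180° − ∠D − ∠E = 98.00°.
Law of sines: DE = FD·sin F/sin E ≈ 25.775.
Law of sines: EF = FD·sin D/sin E ≈ 21.829.
Median from F: ½√(2·EF² + 2·FD² − DE²) ≈ 11.518.

m_F ≈ 11.5182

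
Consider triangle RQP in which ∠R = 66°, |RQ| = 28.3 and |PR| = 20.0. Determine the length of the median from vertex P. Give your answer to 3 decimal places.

By the law of cosines, |QP|² = |PR|² + |RQ|² − 2·|PR|·|RQ|·cos R = 740.46, so |QP| ≈ 27.211.
Median from P: ½√(2·|QP|² + 2·|PR|² − |RQ|²) ≈ 19.236.

m_P ≈ 19.236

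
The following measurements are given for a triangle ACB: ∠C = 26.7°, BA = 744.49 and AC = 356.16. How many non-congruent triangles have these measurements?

AC·sin C = 356.16·sin(26.7°) ≈ 160.
Since BA ≥ AC, exactly one triangle exists.

1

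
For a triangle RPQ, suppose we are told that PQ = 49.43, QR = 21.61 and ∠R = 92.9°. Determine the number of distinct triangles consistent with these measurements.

QR·sin R = 21.61·sin(92.9°) ≈ 21.58.
Since ∠R is not acute, a triangle exists only if PQ > QR; here PQ > QR, so there is exactly one triangle.

1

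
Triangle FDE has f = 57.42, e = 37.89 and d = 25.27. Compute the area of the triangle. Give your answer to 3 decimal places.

Semiperimeter s = (57.42 + 25.27 + 37.89)/2 = 60.29.
Heron's formula: area = √(60.29·2.87·35.02·22.4) ≈ 368.42.

area ≈ 368.422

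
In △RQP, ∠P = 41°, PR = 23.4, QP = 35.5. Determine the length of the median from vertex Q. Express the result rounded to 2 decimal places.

m_Q ≈ 27.75

By the law of cosines, RQ² = QP² + PR² − 2·QP·PR·cos P = 553.94, so RQ ≈ 23.536.
Median from Q: ½√(2·RQ² + 2·QP² − PR²) ≈ 27.753.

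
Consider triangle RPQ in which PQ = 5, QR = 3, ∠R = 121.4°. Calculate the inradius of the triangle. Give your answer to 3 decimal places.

r ≈ 0.652

Law of sines: sin P = QR·sin R/PQ ≈ 0.51213.
Since PQ ≥ QR, only the acute value applies: ∠P ≈ 30.81°.
Then ∠Q = 180° − ∠R − ∠P ≈ 27.79°.
Law of sines gives RP = PQ·sin Q/sin R ≈ 2.7315.
Area = ½·PQ·QR·sin Q ≈ 3.4972.
Semiperimeter s = (5+3+2.7315)/2 = 5.3658.
Inradius = area/s = 3.4972/5.3658 ≈ 0.65177.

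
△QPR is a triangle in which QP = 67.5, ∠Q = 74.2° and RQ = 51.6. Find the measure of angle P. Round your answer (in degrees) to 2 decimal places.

By the law of cosines, PR² = RQ² + QP² − 2·RQ·QP·cos Q = 5322.1, so PR ≈ 72.953.
Law of cosines again: cos P = (QP² + PR² − RQ²)/(2·QP·PR) ≈ 0.73267, so ∠P ≈ 42.89°.

42.89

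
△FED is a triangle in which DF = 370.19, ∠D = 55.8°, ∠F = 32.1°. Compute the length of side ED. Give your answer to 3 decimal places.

The third angle is ∠E = 180° − ∠D − ∠F = 92.10°.
Law of sines: ED = DF·sin F/sin E ≈ 196.85.

196.851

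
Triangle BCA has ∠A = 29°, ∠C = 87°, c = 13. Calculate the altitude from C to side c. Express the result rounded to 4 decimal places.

h_C ≈ 5.6724

The third angle is ∠B = 180° − ∠C − ∠A = 64.00°.
Law of sines: b = c·sin B/sin C ≈ 11.7.
Law of sines: a = c·sin A/sin C ≈ 6.3112.
Area = ½·c·b·sin A ≈ 36.871.
The altitude from C has length 2·area/c ≈ 5.6724.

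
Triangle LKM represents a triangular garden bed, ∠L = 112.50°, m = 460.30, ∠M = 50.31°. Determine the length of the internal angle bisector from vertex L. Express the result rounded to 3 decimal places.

The third angle is ∠K = 180° − ∠M − ∠L = 17.19°.
Law of sines: l = m·sin L/sin M ≈ 552.64.
Law of sines: k = m·sin K/sin M ≈ 176.78.
The bisector from L has length 2·k·m·cos(∠L/2)/(k+m) ≈ 141.92.

t_L ≈ 141.924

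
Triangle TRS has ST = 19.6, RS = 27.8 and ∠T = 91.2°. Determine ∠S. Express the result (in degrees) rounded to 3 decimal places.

∠S ≈ 43.980°

Law of sines: sin R = ST·sin T/RS ≈ 0.70488.
Since RS ≥ ST, only the acute value applies: ∠R ≈ 44.82°.
Then ∠S = 180° − ∠T − ∠R ≈ 43.98°.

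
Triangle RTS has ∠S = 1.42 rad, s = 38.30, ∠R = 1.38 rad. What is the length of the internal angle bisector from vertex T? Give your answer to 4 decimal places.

37.6125

The third angle is ∠T = π − ∠S − ∠R = 0.342 rad.
Law of sines: r = s·sin R/sin S ≈ 38.037.
Law of sines: t = s·sin T/sin S ≈ 12.977.
The bisector from T has length 2·s·r·cos(∠T/2)/(s+r) ≈ 37.613.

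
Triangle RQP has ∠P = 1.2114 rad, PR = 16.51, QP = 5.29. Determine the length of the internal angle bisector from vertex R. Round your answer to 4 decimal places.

15.7581

By the law of cosines, RQ² = QP² + PR² − 2·QP·PR·cos P = 239.13, so RQ ≈ 15.464.
Law of cosines again: cos R = (PR² + RQ² − QP²)/(2·PR·RQ) ≈ 0.94734, so ∠R ≈ 0.3260 rad.
The bisector from R has length 2·PR·RQ·cos(∠R/2)/(PR+RQ) ≈ 15.758.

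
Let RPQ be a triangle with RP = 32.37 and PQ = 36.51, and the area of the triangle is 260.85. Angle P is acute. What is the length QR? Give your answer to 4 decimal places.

From area = ½·RP·PQ·sin P, we get sin P = 2·area/(RP·PQ) ≈ 0.44143.
Taking the acute solution, ∠P ≈ 26.20°.
Law of cosines then gives QR ≈ 16.121.

16.1215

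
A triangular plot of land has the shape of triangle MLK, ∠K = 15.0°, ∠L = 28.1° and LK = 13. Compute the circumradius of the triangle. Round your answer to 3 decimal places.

The third angle is ∠M = 180° − ∠L − ∠K = 136.90°.
Law of sines: KM = LK·sin L/sin M ≈ 8.9615.
Law of sines: ML = LK·sin K/sin M ≈ 4.9243.
Circumradius = LK/(2 sin M) ≈ 9.513.

9.513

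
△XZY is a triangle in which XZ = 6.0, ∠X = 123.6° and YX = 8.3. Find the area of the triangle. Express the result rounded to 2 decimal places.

Area = ½·YX·XZ·sin X ≈ 20.74.

20.74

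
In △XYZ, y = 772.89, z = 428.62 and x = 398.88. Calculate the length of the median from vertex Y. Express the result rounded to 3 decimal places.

Median from Y: ½√(2·z² + 2·x² − y²) ≈ 148.56.

148.561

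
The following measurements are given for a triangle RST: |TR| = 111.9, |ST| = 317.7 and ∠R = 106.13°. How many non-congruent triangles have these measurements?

1

|TR|·sin R = 111.9·sin(106.13°) ≈ 107.5.
Since ∠R is not acute, a triangle exists only if |ST| > |TR|; here |ST| > |TR|, so there is exactly one triangle.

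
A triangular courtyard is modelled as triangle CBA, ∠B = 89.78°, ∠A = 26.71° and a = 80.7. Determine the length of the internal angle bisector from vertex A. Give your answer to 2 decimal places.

The third angle is ∠C = 180° − ∠B − ∠A = 63.51°.
Law of sines: c = a·sin C/sin A ≈ 160.69.
Law of sines: b = a·sin B/sin A ≈ 179.54.
The bisector from A has length 2·c·b·cos(∠A/2)/(c+b) ≈ 165.01.

165.01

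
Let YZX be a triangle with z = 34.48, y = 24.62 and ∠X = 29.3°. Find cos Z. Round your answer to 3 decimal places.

By the law of cosines, x² = y² + z² − 2·y·z·cos X = 314.42, so x ≈ 17.732.
Law of cosines again: cos Z = (x² + y² − z²)/(2·x·y) ≈ -0.30730, so ∠Z ≈ 107.90°.

cos Z ≈ -0.307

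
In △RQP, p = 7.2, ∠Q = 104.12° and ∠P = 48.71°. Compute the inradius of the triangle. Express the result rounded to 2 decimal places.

1.46

The third angle is ∠R = 180° − ∠Q − ∠P = 27.17°.
Law of sines: r = p·sin R/sin P ≈ 4.3756.
Law of sines: q = p·sin Q/sin P ≈ 9.2929.
Area = ½·p·r·sin Q ≈ 15.276.
Semiperimeter s = (4.3756+9.2929+7.2)/2 = 10.434.
Inradius = area/s = 15.276/10.434 ≈ 1.4641.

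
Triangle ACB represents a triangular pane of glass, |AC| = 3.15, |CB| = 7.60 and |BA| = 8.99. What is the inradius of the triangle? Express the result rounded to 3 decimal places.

1.166

Semiperimeter s = (7.6 + 8.99 + 3.15)/2 = 9.87.
Heron's formula: area = √(9.87·2.27·0.88·6.72) ≈ 11.511.
Inradius = area/s = 11.511/9.87 ≈ 1.1662.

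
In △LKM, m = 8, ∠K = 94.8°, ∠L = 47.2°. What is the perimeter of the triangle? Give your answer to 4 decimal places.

30.4828

The third angle is ∠M = 180° − ∠L − ∠K = 38.00°.
Law of sines: l = m·sin L/sin M ≈ 9.5342.
Law of sines: k = m·sin K/sin M ≈ 12.949.
Semiperimeter s = (9.5342+12.949+8)/2 = 15.241.
Perimeter = 9.5342 + 12.949 + 8 = 30.483.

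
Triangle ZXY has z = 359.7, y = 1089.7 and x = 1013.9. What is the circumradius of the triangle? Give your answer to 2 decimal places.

R ≈ 545.31

By the law of cosines, cos Z = (x² + y² − z²) / (2·x·y) ≈ 0.94405, so ∠Z ≈ 19.26°.
Circumradius = z/(2 sin Z) ≈ 545.31.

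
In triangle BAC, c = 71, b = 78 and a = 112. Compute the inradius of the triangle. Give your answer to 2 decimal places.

r ≈ 21.04

Semiperimeter s = (78 + 112 + 71)/2 = 130.5.
Heron's formula: area = √(130.5·52.5·18.5·59.5) ≈ 2746.2.
Inradius = area/s = 2746.2/130.5 ≈ 21.044.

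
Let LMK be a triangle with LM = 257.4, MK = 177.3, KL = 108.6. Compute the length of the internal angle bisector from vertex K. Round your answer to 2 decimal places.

60.39

By the law of cosines, cos K = (MK² + KL² − LM²) / (2·MK·KL) ≈ -0.59792, so ∠K ≈ 2.2117 rad.
The bisector from K has length 2·MK·KL·cos(∠K/2)/(MK+KL) ≈ 60.395.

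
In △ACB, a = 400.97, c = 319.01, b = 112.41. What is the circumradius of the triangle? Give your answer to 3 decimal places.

R ≈ 262.816

By the law of cosines, cos A = (c² + b² − a²) / (2·c·b) ≈ -0.64659, so ∠A ≈ 130.29°.
Circumradius = a/(2 sin A) ≈ 262.82.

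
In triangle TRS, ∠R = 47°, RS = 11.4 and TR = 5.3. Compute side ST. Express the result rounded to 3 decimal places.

8.697

By the law of cosines, ST² = TR² + RS² − 2·TR·RS·cos R = 75.637, so ST ≈ 8.697.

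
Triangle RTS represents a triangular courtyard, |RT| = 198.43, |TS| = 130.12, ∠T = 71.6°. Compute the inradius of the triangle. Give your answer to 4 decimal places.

46.3514

By the law of cosines, |SR|² = |RT|² + |TS|² − 2·|RT|·|TS|·cos T = 40006, so |SR| ≈ 200.01.
Area = ½·|RT|·|TS|·sin T ≈ 12250.
Semiperimeter s = (130.12+200.01+198.43)/2 = 264.28.
Inradius = area/s = 12250/264.28 ≈ 46.351.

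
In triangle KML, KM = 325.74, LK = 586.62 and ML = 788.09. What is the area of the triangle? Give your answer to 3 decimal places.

Semiperimeter s = (788.09 + 586.62 + 325.74)/2 = 850.23.
Heron's formula: area = √(850.23·62.135·263.61·524.49) ≈ 85463.

area ≈ 85463.061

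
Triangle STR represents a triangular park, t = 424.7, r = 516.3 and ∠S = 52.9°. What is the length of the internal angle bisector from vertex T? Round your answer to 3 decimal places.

419.303

By the law of cosines, s² = t² + r² − 2·t·r·cos S = 1.824e+05, so s ≈ 427.09.
Law of cosines again: cos T = (r² + s² − t²)/(2·r·s) ≈ 0.60905, so ∠T ≈ 52.48°.
The bisector from T has length 2·r·s·cos(∠T/2)/(r+s) ≈ 419.3.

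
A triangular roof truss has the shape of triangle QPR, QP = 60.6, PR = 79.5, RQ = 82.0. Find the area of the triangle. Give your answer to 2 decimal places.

2266.01

Semiperimeter s = (79.5 + 82 + 60.6)/2 = 111.05.
Heron's formula: area = √(111.05·31.55·29.05·50.45) ≈ 2266.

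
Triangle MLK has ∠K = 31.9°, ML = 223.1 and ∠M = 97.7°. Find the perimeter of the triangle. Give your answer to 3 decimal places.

perimeter ≈ 966.782

The third angle is ∠L = 180° − ∠K − ∠M = 50.40°.
Law of sines: LK = ML·sin M/sin K ≈ 418.38.
Law of sines: KM = ML·sin L/sin K ≈ 325.3.
Semiperimeter s = (418.38+325.3+223.1)/2 = 483.39.
Perimeter = 418.38 + 325.3 + 223.1 = 966.78.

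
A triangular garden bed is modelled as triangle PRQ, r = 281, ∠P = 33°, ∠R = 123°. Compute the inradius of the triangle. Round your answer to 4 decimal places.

34.7748

The third angle is ∠Q = 180° − ∠P − ∠R = 24.00°.
Law of sines: p = r·sin P/sin R ≈ 182.48.
Law of sines: q = r·sin Q/sin R ≈ 136.28.
Area = ½·r·p·sin Q ≈ 10428.
Semiperimeter s = (182.48+281+136.28)/2 = 299.88.
Inradius = area/s = 10428/299.88 ≈ 34.775.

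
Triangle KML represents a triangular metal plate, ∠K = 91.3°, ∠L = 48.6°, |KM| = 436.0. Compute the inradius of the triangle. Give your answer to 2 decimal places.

r ≈ 117.28

The third angle is ∠M = 180° − ∠L − ∠K = 40.10°.
Law of sines: |ML| = |KM|·sin K/sin L ≈ 581.1.
Law of sines: |LK| = |KM|·sin M/sin L ≈ 374.4.
Area = ½·|KM|·|ML|·sin M ≈ 81597.
Semiperimeter s = (581.1+374.4+436)/2 = 695.75.
Inradius = area/s = 81597/695.75 ≈ 117.28.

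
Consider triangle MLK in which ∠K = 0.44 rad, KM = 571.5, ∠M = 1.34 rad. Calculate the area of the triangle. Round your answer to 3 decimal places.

The third angle is ∠L = π − ∠K − ∠M = 1.362 rad.
Law of sines: LK = KM·sin M/sin L ≈ 568.75.
Law of sines: ML = KM·sin K/sin L ≈ 248.85.
Area = ½·KM·LK·sin K ≈ 69223.

area ≈ 69223.454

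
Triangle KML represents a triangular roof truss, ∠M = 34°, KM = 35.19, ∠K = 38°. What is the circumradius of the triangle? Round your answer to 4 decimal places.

R ≈ 18.5005

The third angle is ∠L = 180° − ∠K − ∠M = 108.00°.
Law of sines: ML = KM·sin K/sin L ≈ 22.78.
Law of sines: LK = KM·sin M/sin L ≈ 20.691.
Circumradius = KM/(2 sin L) ≈ 18.5.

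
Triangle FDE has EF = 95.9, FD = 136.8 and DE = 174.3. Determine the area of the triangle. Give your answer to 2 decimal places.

Semiperimeter s = (174.3 + 95.9 + 136.8)/2 = 203.5.
Heron's formula: area = √(203.5·29.2·107.6·66.7) ≈ 6530.4.

6530.44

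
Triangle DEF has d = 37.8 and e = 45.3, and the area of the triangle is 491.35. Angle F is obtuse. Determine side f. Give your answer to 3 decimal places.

79.281

From area = ½·d·e·sin F, we get sin F = 2·area/(d·e) ≈ 0.57389.
Taking the obtuse solution, ∠F ≈ 144.98°.
Law of cosines then gives f ≈ 79.281.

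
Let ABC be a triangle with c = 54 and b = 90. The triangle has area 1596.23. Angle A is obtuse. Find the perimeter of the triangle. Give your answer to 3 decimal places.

From area = ½·b·c·sin A, we get sin A = 2·area/(b·c) ≈ 0.65688.
Taking the obtuse solution, ∠A ≈ 138.94°.
Law of cosines then gives a ≈ 135.44.
Perimeter = 135.44 + 90 + 54 = 279.44.

perimeter ≈ 279.443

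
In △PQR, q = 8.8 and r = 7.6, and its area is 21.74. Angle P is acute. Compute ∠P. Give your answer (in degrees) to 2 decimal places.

From area = ½·q·r·sin P, we get sin P = 2·area/(q·r) ≈ 0.65012.
Taking the acute solution, ∠P ≈ 40.55°.

∠P ≈ 40.55°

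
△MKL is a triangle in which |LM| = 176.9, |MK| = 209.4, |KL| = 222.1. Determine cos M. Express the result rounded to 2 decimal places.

By the law of cosines, cos M = (|LM|² + |MK|² − |KL|²) / (2·|LM|·|MK|) ≈ 0.34843, so ∠M ≈ 69.61°.

cos M ≈ 0.35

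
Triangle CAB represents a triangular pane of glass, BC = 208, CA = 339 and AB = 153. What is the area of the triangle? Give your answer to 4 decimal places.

10377.8562

Semiperimeter s = (153 + 208 + 339)/2 = 350.
Heron's formula: area = √(350·197·142·11) ≈ 10378.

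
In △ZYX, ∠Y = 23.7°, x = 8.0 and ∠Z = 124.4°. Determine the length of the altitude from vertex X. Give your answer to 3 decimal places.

The third angle is ∠X = 180° − ∠Z − ∠Y = 31.90°.
Law of sines: z = x·sin Z/sin X ≈ 12.491.
Law of sines: y = x·sin Y/sin X ≈ 6.0851.
Area = ½·x·z·sin Y ≈ 20.083.
The altitude from X has length 2·area/x ≈ 5.0209.

5.021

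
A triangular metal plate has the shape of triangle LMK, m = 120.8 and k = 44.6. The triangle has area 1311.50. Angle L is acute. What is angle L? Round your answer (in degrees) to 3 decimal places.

29.134

From area = ½·m·k·sin L, we get sin L = 2·area/(m·k) ≈ 0.48685.
Taking the acute solution, ∠L ≈ 29.13°.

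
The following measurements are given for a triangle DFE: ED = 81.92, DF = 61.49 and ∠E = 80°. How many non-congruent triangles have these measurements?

0

ED·sin E = 81.92·sin(80°) ≈ 80.68.
Since DF = 61.49 < 80.68 = ED sin E, no triangle exists.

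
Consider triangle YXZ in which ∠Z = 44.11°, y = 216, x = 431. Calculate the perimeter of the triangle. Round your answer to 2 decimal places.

961.21

By the law of cosines, z² = y² + x² − 2·y·x·cos Z = 98730, so z ≈ 314.21.
Semiperimeter s = (216+431+314.21)/2 = 480.61.
Perimeter = 216 + 431 + 314.21 = 961.21.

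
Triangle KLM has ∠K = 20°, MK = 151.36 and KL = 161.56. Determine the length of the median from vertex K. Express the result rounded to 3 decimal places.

154.086

By the law of cosines, LM² = MK² + KL² − 2·MK·KL·cos K = 3053.5, so LM ≈ 55.259.
Median from K: ½√(2·MK² + 2·KL² − LM²) ≈ 154.09.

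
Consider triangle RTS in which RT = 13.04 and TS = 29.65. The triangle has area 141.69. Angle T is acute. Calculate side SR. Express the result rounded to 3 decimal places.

22.872

From area = ½·RT·TS·sin T, we get sin T = 2·area/(RT·TS) ≈ 0.73294.
Taking the acute solution, ∠T ≈ 47.13°.
Law of cosines then gives SR ≈ 22.872.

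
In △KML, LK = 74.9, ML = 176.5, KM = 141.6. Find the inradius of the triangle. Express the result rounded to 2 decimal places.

r ≈ 26.07

Semiperimeter s = (176.5 + 74.9 + 141.6)/2 = 196.5.
Heron's formula: area = √(196.5·20·121.6·54.9) ≈ 5122.1.
Inradius = area/s = 5122.1/196.5 ≈ 26.067.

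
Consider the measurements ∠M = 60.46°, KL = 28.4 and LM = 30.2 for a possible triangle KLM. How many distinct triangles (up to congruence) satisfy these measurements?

2

LM·sin M = 30.2·sin(60.46°) ≈ 26.27.
Since LM sin M < KL < LM (26.27 < 28.4 < 30.2), two triangles exist.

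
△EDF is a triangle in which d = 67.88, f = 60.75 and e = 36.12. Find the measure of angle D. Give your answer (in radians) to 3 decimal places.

1.482

By the law of cosines, cos D = (f² + e² − d²) / (2·f·e) ≈ 0.08830, so ∠D ≈ 1.482 rad.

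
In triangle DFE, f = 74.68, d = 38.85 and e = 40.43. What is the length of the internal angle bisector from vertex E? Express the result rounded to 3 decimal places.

t_E ≈ 50.333

By the law of cosines, cos E = (d² + f² − e²) / (2·d·f) ≈ 0.93955, so ∠E ≈ 20.02°.
The bisector from E has length 2·d·f·cos(∠E/2)/(d+f) ≈ 50.333.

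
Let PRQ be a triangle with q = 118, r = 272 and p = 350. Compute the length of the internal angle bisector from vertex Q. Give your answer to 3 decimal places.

302.942

By the law of cosines, cos Q = (p² + r² − q²) / (2·p·r) ≈ 0.95882, so ∠Q ≈ 16.50°.
The bisector from Q has length 2·p·r·cos(∠Q/2)/(p+r) ≈ 302.94.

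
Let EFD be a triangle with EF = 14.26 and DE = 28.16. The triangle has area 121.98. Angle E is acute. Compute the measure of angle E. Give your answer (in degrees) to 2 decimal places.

From area = ½·DE·EF·sin E, we get sin E = 2·area/(DE·EF) ≈ 0.60753.
Taking the acute solution, ∠E ≈ 37.41°.

∠E ≈ 37.41°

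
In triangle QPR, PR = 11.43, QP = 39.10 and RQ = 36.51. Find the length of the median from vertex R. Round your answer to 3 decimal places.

Median from R: ½√(2·PR² + 2·RQ² − QP²) ≈ 18.698.

18.698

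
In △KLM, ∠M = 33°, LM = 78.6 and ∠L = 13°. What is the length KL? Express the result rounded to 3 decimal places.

59.511

The third angle is ∠K = 180° − ∠L − ∠M = 134.00°.
Law of sines: KL = LM·sin M/sin K ≈ 59.511.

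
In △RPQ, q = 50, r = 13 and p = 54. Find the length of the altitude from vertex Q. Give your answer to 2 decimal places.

Semiperimeter s = (13 + 54 + 50)/2 = 58.5.
Heron's formula: area = √(58.5·45.5·4.5·8.5) ≈ 319.08.
The altitude from Q has length 2·area/q ≈ 12.763.

12.76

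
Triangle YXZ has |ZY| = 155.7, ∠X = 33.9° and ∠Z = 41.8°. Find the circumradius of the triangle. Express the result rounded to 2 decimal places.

The third angle is ∠Y = 180° − ∠X − ∠Z = 104.30°.
Law of sines: |XZ| = |ZY|·sin Y/sin X ≈ 270.51.
Law of sines: |YX| = |ZY|·sin Z/sin X ≈ 186.07.
Circumradius = |ZY|/(2 sin X) ≈ 139.58.

139.58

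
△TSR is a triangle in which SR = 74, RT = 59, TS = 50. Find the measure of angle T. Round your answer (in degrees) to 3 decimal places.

85.090

By the law of cosines, cos T = (RT² + TS² − SR²) / (2·RT·TS) ≈ 0.08559, so ∠T ≈ 85.09°.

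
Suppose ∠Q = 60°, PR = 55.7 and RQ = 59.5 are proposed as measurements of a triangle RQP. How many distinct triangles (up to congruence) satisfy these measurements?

2

RQ·sin Q = 59.5·sin(60°) ≈ 51.53.
Since RQ sin Q < PR < RQ (51.53 < 55.7 < 59.5), two triangles exist.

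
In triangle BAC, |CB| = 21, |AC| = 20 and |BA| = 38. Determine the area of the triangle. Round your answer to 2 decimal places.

area ≈ 146.20

Semiperimeter s = (20 + 21 + 38)/2 = 39.5.
Heron's formula: area = √(39.5·19.5·18.5·1.5) ≈ 146.2.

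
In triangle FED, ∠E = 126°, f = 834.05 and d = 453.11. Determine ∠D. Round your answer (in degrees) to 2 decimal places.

∠D ≈ 18.42°

By the law of cosines, e² = d² + f² − 2·d·f·cos E = 1.3452e+06, so e ≈ 1159.8.
Law of cosines again: cos D = (f² + e² − d²)/(2·f·e) ≈ 0.94874, so ∠D ≈ 18.42°.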